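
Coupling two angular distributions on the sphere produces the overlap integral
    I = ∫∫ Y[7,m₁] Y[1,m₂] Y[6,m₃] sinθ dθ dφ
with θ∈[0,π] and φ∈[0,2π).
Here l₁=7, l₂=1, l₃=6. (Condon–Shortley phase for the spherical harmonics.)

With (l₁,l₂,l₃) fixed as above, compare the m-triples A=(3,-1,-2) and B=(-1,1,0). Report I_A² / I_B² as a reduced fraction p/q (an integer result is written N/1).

l's match ⇒ only the (l;m) 3-j factors differ between A and B.
A: triangle coeff Δ(7,1,6) = 1/1365; Σ_t [0,0]: t=0:+1/1935360 = 1/1935360; (3j)²=3/91 [(7 1 6; 3 -1 -2)], sign=+1
B: triangle coeff Δ(7,1,6) = 1/1365; Σ_t [2,2]: t=2:+1/1036800 = 1/1036800; (3j)²=4/195 [(7 1 6; -1 1 0)], sign=+1
I_A²/I_B² = (3/91)/(4/195) = 45/28

45/28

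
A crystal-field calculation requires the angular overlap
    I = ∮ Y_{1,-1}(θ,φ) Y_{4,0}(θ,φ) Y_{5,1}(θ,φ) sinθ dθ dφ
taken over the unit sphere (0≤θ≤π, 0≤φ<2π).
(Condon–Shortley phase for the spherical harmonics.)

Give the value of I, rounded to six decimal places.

-0.190188

Rules hold: Σm=0, L=10 even, 3≤5≤5.
N = 3·9·11 = 297
Δ = 0!·2!·8!/11! = 1/495
Racah Σ t=0..0: t=0:+1/576 = 1/576
⇒ 3j(1 4 5; 0 0 0)² = 5/99, sgn -1
Racah Σ t=0..0: t=0:+1/1152 = 1/1152
⇒ 3j(1 4 5; -1 0 1)² = 1/33, sgn +1
4πI² = N·(3j₀)²·(3jₘ)² = 5/11
I = -1·√(0.454545/4π) = -0.19018827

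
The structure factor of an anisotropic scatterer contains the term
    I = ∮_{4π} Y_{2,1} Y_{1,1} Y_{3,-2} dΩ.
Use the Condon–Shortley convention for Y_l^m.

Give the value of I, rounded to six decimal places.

0.261169

Rules hold: Σm=0, L=6 even, 1≤3≤3.
N = 5·3·7 = 105
Δ = 0!·4!·2!/7! = 1/105
Racah Σ t=0..0: t=0:+1/4 = 1/4
⇒ 3j(2 1 3; 0 0 0)² = 3/35, sgn -1
Racah Σ t=0..0: t=0:+1/12 = 1/12
⇒ 3j(2 1 3; 1 1 -2)² = 2/21, sgn -1
4πI² = N·(3j₀)²·(3jₘ)² = 6/7
I = +1·√(0.857143/4π) = 0.26116903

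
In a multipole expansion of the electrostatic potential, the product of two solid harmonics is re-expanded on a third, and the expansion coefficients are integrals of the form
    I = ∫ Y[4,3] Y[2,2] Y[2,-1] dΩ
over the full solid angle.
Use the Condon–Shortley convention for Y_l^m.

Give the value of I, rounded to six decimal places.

0.000000

3 + 2 − 1 = 4 ≠ 0: azimuthal integral kills it; I = 0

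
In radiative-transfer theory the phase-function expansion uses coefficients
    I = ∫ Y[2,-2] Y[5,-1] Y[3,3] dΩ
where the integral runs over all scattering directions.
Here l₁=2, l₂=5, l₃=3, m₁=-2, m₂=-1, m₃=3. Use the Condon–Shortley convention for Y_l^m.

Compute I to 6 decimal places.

-0.023961

m-sum 0 ✓  L=10 even ✓  3≤3≤7 ✓
Π(2lᵢ+1) = 5×11×7 = 385
triangle coeff Δ(2,5,3) = 1/2310
Σ_t [2,2]: t=2:+1/144 = 1/144
(3j)²=10/231 [(2 5 3; 0 0 0)], sign=-1
Σ_t [4,4]: t=4:+1/17280 = 1/17280
(3j)²=1/2310 [(2 5 3; -2 -1 3)], sign=+1
⇒ 4πI² = 5/693
I = (-1)√(5/693/(4π)) = -0.02396147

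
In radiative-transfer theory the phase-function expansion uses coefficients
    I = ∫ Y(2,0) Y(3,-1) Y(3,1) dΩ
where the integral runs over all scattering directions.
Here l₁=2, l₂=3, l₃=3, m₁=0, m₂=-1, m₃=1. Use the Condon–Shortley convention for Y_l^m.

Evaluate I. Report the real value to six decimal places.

Checks pass: Σm=0; 8 even; l₃=3∈[1,5].
(2·2+1)(2·3+1)(2·3+1) = 245
Δ: 2! 2! 4! / 9! → 1/3780
sum: t=0:+1/24 t=1:−1/4 t=2:+1/24 = -1/6
3j²(2 3 3; 0 0 0) = Δ·Π!·Σ² = 4/105  (sign +1)
sum: t=0:+1/16 t=1:−1/6 t=2:+1/96 = -3/32
3j²(2 3 3; 0 -1 1) = Δ·Π!·Σ² = 3/140  (sign -1)
combine: 4πI² = 245·4/105·3/140 = 1/5
take √, sign -1: I = -0.12615663

-0.126157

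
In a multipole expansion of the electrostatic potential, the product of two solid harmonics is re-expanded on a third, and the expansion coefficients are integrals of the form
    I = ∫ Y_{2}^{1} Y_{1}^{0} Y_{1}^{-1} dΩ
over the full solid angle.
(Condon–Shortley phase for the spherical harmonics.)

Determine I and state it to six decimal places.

-0.218510

Rules hold: Σm=0, L=4 even, 1≤1≤3.
N = 5·3·3 = 45
Δ = 2!·2!·0!/5! = 1/30
Racah Σ t=1..1: t=1:−1/1 = -1/1
⇒ 3j(2 1 1; 0 0 0)² = 2/15, sgn +1
Racah Σ t=1..1: t=1:−1/2 = -1/2
⇒ 3j(2 1 1; 1 0 -1)² = 1/10, sgn -1
4πI² = N·(3j₀)²·(3jₘ)² = 3/5
I = -1·√(0.6/4π) = -0.21850969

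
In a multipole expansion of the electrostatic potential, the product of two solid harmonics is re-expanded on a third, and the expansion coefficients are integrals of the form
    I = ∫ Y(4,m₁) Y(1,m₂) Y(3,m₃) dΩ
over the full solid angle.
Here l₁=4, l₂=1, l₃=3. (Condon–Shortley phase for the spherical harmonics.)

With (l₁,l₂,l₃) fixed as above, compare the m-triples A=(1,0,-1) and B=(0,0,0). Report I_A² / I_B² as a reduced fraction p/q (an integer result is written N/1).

l's match ⇒ only the (l;m) 3-j factors differ between A and B.
A: triangle coeff Δ(4,1,3) = 1/252; Σ_t [1,1]: t=1:−1/48 = -1/48; (3j)²=5/84 [(4 1 3; 1 0 -1)], sign=-1
B: triangle coeff Δ(4,1,3) = 1/252; Σ_t [1,1]: t=1:−1/36 = -1/36; (3j)²=4/63 [(4 1 3; 0 0 0)], sign=+1
I_A²/I_B² = (5/84)/(4/63) = 15/16

15/16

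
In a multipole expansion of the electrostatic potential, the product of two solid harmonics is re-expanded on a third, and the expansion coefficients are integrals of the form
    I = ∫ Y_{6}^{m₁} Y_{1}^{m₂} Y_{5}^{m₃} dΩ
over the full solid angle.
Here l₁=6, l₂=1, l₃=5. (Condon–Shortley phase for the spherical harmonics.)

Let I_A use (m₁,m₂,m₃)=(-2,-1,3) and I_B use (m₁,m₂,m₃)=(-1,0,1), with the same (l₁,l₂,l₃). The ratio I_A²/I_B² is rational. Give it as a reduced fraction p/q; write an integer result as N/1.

6/35

l's match ⇒ only the (l;m) 3-j factors differ between A and B.
A: triangle coeff Δ(6,1,5) = 1/858; Σ_t [0,0]: t=0:+1/161280 = 1/161280; (3j)²=1/143 [(6 1 5; -2 -1 3)], sign=+1
B: triangle coeff Δ(6,1,5) = 1/858; Σ_t [1,1]: t=1:−1/17280 = -1/17280; (3j)²=35/858 [(6 1 5; -1 0 1)], sign=-1
I_A²/I_B² = (1/143)/(35/858) = 6/35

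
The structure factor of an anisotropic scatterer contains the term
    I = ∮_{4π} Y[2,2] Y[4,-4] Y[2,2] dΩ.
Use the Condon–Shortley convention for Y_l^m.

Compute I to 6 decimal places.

Checks pass: Σm=0; 8 even; l₃=2∈[2,6].
(2·2+1)(2·4+1)(2·2+1) = 225
Δ: 4! 0! 4! / 9! → 1/630
sum: t=2:+1/16 = 1/16
3j²(2 4 2; 0 0 0) = Δ·Π!·Σ² = 2/35  (sign +1)
sum: t=0:+1/576 = 1/576
3j²(2 4 2; 2 -4 2) = Δ·Π!·Σ² = 1/9  (sign +1)
combine: 4πI² = 225·2/35·1/9 = 10/7
take √, sign +1: I = 0.33716777

0.337168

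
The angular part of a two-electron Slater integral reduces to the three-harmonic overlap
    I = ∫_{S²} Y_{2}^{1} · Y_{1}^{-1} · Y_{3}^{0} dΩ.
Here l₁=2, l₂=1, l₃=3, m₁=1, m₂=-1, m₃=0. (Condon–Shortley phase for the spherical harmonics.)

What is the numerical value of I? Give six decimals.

0.143048

Rules hold: Σm=0, L=6 even, 1≤3≤3.
N = 5·3·7 = 105
Δ = 0!·4!·2!/7! = 1/105
Racah Σ t=0..0: t=0:+1/4 = 1/4
⇒ 3j(2 1 3; 0 0 0)² = 3/35, sgn -1
Racah Σ t=0..0: t=0:+1/12 = 1/12
⇒ 3j(2 1 3; 1 -1 0)² = 1/35, sgn -1
4πI² = N·(3j₀)²·(3jₘ)² = 9/35
I = +1·√(0.257143/4π) = 0.14304817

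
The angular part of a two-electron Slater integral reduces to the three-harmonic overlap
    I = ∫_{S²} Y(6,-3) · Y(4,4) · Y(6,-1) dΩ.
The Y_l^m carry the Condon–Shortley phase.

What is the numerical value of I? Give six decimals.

Rules hold: Σm=0, L=16 even, 2≤6≤10.
N = 13·9·13 = 1521
Δ = 4!·8!·4!/17! = 1/15315300
Racah Σ t=0..4: t=0:+1/829440 t=1:−1/25920 t=2:+1/9216 t=3:−1/25920 t=4:+1/829440 = 7/207360
⇒ 3j(6 4 6; 0 0 0)² = 28/2431, sgn +1
Racah Σ t=4..4: t=4:+1/414720 = 1/414720
⇒ 3j(6 4 6; -3 4 -1)² = 49/2431, sgn -1
4πI² = N·(3j₀)²·(3jₘ)² = 12348/34969
I = -1·√(0.353113/4π) = -0.16763001

-0.167630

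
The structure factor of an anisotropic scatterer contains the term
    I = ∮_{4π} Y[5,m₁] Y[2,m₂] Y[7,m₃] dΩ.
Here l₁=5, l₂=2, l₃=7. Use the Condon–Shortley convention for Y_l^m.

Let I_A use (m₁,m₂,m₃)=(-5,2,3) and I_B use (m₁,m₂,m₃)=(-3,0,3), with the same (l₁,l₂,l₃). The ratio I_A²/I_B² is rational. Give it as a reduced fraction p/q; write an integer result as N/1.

Shared (l₁,l₂,l₃)=(5,2,7): N and (l;000)² cancel in I_A²/I_B².
A: Δ = 0!·10!·4!/15! = 1/15015; Racah Σ t=0..0: t=0:+1/87091200 = 1/87091200; ⇒ 3j(5 2 7; -5 2 3)² = 1/15015, sgn +1
B: Δ = 0!·10!·4!/15! = 1/15015; Racah Σ t=0..0: t=0:+1/322560 = 1/322560; ⇒ 3j(5 2 7; -3 0 3)² = 18/1001, sgn +1
I_A²/I_B² = (1/15015)/(18/1001) = 1/270

1/270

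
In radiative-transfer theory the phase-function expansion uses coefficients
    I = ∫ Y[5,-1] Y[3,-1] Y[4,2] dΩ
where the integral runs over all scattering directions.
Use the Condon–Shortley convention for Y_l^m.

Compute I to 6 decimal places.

0.106335

Checks pass: Σm=0; 12 even; l₃=4∈[2,8].
(2·5+1)(2·3+1)(2·4+1) = 693
Δ: 4! 6! 2! / 13! → 1/180180
sum: t=1:−1/576 t=2:+1/144 t=3:−1/576 = 1/288
3j²(5 3 4; 0 0 0) = Δ·Π!·Σ² = 20/1001  (sign +1)
sum: t=0:+1/34560 t=1:−1/720 t=2:+1/384 = 43/34560
3j²(5 3 4; -1 -1 2) = Δ·Π!·Σ² = 1849/180180  (sign +1)
combine: 4πI² = 693·20/1001·1849/180180 = 1849/13013
take √, sign +1: I = 0.10633465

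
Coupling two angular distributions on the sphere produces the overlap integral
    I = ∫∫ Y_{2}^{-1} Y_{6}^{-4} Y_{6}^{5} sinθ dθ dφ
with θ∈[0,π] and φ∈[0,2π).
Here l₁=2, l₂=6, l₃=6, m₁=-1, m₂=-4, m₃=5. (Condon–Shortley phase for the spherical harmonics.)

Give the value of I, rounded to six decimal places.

Checks pass: Σm=0; 14 even; l₃=6∈[4,8].
(2·2+1)(2·6+1)(2·6+1) = 845
Δ: 2! 2! 10! / 15! → 1/90090
sum: t=0:+1/69120 t=1:−1/14400 t=2:+1/69120 = -7/172800
3j²(2 6 6; 0 0 0) = Δ·Π!·Σ² = 14/715  (sign -1)
sum: t=1:−1/725760 t=2:+1/7257600 = -1/806400
3j²(2 6 6; -1 -4 5) = Δ·Π!·Σ² = 27/910  (sign +1)
combine: 4πI² = 845·14/715·27/910 = 27/55
take √, sign -1: I = -0.19764945

-0.197649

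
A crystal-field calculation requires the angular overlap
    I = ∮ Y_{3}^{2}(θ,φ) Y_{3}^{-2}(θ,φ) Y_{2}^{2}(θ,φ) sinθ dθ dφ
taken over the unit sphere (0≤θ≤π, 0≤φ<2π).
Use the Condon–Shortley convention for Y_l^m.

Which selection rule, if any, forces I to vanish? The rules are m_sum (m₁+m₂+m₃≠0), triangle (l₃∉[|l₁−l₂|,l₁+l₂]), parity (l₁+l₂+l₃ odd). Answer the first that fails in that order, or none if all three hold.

m₁+m₂+m₃ = 2 − 2 + 2 = 2  ✗
triangle: |3−3|=0 ≤ l₃=2 ≤ 3+3=6
parity: l₁+l₂+l₃ = 8 is even

m_sum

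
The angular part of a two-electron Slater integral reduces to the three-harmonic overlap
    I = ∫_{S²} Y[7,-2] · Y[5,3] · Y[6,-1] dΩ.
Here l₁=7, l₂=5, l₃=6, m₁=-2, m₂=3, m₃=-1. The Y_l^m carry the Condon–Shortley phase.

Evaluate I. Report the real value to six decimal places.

Checks pass: Σm=0; 18 even; l₃=6∈[2,12].
(2·7+1)(2·5+1)(2·6+1) = 2145
Δ: 6! 8! 4! / 19! → 1/174594420
sum: t=1:−1/4147200 t=2:+1/207360 t=3:−1/82944 t=4:+1/207360 t=5:−1/4147200 = -1/345600
3j²(7 5 6; 0 0 0) = Δ·Π!·Σ² = 420/46189  (sign -1)
sum: t=4:+1/829440 t=5:−1/414720 t=6:+1/2073600 = -1/1382400
3j²(7 5 6; -2 3 -1) = Δ·Π!·Σ² = 294/46189  (sign +1)
combine: 4πI² = 2145·420/46189·294/46189 = 1852200/14919047
take √, sign -1: I = -0.09939590

-0.099396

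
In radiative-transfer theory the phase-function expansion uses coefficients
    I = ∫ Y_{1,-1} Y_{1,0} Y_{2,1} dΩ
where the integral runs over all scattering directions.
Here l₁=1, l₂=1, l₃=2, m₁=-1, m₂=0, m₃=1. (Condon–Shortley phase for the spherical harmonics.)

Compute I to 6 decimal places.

Checks pass: Σm=0; 4 even; l₃=2∈[0,2].
(2·1+1)(2·1+1)(2·2+1) = 45
Δ: 0! 2! 2! / 5! → 1/30
sum: t=0:+1/1 = 1/1
3j²(1 1 2; 0 0 0) = Δ·Π!·Σ² = 2/15  (sign +1)
sum: t=0:+1/2 = 1/2
3j²(1 1 2; -1 0 1) = Δ·Π!·Σ² = 1/10  (sign -1)
combine: 4πI² = 45·2/15·1/10 = 3/5
take √, sign -1: I = -0.21850969

-0.218510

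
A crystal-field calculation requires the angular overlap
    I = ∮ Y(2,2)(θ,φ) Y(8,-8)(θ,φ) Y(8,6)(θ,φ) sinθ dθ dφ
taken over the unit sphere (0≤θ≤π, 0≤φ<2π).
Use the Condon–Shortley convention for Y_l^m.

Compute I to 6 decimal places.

Checks pass: Σm=0; 18 even; l₃=8∈[6,10].
(2·2+1)(2·8+1)(2·8+1) = 1445
Δ: 2! 2! 14! / 19! → 1/348840
sum: t=0:+1/116121600 t=1:−1/25401600 t=2:+1/116121600 = -1/45158400
3j²(2 8 8; 0 0 0) = Δ·Π!·Σ² = 24/1615  (sign -1)
sum: t=0:+1/348713164800 = 1/348713164800
3j²(2 8 8; 2 -8 6) = Δ·Π!·Σ² = 2/969  (sign +1)
combine: 4πI² = 1445·24/1615·2/969 = 16/361
take √, sign -1: I = -0.05938838

-0.059388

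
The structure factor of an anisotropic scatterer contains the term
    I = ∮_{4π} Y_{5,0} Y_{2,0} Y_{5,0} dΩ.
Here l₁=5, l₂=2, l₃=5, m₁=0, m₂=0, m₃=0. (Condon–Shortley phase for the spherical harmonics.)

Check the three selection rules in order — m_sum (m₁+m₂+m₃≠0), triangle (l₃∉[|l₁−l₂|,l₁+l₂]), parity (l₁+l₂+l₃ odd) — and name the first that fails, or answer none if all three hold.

none

azimuthal sum: 0 + 0 + 0 = 0  ✓
3 ≤ 5 ≤ 7 (triangle on l)  ✓
L = 5 + 2 + 5 = 12 (even)  ✓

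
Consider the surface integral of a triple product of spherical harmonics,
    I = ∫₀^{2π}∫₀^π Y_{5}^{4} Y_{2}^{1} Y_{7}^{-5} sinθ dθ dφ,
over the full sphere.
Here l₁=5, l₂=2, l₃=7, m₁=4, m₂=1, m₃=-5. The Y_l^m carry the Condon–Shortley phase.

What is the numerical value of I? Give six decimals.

Rules hold: Σm=0, L=14 even, 3≤7≤7.
N = 11·5·15 = 825
Δ = 0!·10!·4!/15! = 1/15015
Racah Σ t=0..0: t=0:+1/57600 = 1/57600
⇒ 3j(5 2 7; 0 0 0)² = 21/715, sgn -1
Racah Σ t=0..0: t=0:+1/2177280 = 1/2177280
⇒ 3j(5 2 7; 4 1 -5)² = 8/273, sgn +1
4πI² = N·(3j₀)²·(3jₘ)² = 120/169
I = -1·√(0.710059/4π) = -0.23770720

-0.237707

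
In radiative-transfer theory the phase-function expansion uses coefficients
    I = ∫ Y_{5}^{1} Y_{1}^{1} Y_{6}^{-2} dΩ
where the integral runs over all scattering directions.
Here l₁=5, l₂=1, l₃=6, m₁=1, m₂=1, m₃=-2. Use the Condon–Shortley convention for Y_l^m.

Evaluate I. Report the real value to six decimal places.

0.216205

Checks pass: Σm=0; 12 even; l₃=6∈[4,6].
(2·5+1)(2·1+1)(2·6+1) = 429
Δ: 0! 10! 2! / 13! → 1/858
sum: t=0:+1/14400 = 1/14400
3j²(5 1 6; 0 0 0) = Δ·Π!·Σ² = 6/143  (sign +1)
sum: t=0:+1/34560 = 1/34560
3j²(5 1 6; 1 1 -2) = Δ·Π!·Σ² = 14/429  (sign +1)
combine: 4πI² = 429·6/143·14/429 = 84/143
take √, sign +1: I = 0.21620548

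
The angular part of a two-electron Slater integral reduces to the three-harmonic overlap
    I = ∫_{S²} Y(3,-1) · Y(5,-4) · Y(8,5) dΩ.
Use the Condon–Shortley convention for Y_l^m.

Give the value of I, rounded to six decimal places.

Rules hold: Σm=0, L=16 even, 2≤8≤8.
N = 7·11·17 = 1309
Δ = 0!·6!·10!/17! = 1/136136
Racah Σ t=0..0: t=0:+1/518400 = 1/518400
⇒ 3j(3 5 8; 0 0 0)² = 56/2431, sgn +1
Racah Σ t=0..0: t=0:+1/17418240 = 1/17418240
⇒ 3j(3 5 8; -1 -4 5)² = 15/952, sgn -1
4πI² = N·(3j₀)²·(3jₘ)² = 105/221
I = -1·√(0.475113/4π) = -0.19444357

-0.194444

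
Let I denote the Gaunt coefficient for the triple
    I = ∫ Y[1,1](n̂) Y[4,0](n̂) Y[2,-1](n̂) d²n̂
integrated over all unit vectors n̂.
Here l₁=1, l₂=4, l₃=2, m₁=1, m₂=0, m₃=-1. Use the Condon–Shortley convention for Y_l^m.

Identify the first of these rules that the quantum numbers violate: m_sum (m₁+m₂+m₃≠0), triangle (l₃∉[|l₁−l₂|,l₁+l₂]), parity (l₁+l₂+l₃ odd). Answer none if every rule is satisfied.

triangle

Σmᵢ = 0  ✓
l₃∈[|l₁−l₂|,l₁+l₂]=[3,5], have l₃=2  ✗
Σlᵢ = 7 ⇒ odd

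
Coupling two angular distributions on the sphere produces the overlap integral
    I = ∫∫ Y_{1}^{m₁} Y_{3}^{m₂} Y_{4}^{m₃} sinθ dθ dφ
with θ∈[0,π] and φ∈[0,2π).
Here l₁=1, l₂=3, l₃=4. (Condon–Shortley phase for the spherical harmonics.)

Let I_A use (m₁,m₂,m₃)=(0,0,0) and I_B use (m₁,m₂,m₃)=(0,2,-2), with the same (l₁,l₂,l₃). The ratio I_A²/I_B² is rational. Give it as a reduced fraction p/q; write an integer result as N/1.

l's match ⇒ only the (l;m) 3-j factors differ between A and B.
A: triangle coeff Δ(1,3,4) = 1/252; Σ_t [0,0]: t=0:+1/36 = 1/36; (3j)²=4/63 [(1 3 4; 0 0 0)], sign=+1
B: triangle coeff Δ(1,3,4) = 1/252; Σ_t [0,0]: t=0:+1/120 = 1/120; (3j)²=1/21 [(1 3 4; 0 2 -2)], sign=+1
I_A²/I_B² = (4/63)/(1/21) = 4/3

4/3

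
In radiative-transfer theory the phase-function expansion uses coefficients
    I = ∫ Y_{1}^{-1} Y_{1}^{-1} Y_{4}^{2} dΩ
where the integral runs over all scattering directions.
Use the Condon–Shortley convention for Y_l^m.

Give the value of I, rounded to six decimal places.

0.000000

l₃=4 ∉ [0,2] — triangle fails ⇒ I = 0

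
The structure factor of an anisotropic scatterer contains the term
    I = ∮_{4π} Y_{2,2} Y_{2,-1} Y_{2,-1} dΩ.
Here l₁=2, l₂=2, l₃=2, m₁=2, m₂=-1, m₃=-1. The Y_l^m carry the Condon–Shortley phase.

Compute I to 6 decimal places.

0.220728

Checks pass: Σm=0; 6 even; l₃=2∈[0,4].
(2·2+1)(2·2+1)(2·2+1) = 125
Δ: 2! 2! 2! / 7! → 1/630
sum: t=0:+1/8 t=1:−1/1 t=2:+1/8 = -3/4
3j²(2 2 2; 0 0 0) = Δ·Π!·Σ² = 2/35  (sign -1)
sum: t=0:+1/4 = 1/4
3j²(2 2 2; 2 -1 -1) = Δ·Π!·Σ² = 3/35  (sign -1)
combine: 4πI² = 125·2/35·3/35 = 30/49
take √, sign +1: I = 0.22072812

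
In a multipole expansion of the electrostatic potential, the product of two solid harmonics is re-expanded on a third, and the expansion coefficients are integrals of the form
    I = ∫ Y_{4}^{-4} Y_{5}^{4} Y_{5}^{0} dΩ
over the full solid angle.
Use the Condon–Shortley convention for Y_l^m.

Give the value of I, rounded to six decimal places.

m-sum 0 ✓  L=14 even ✓  1≤5≤9 ✓
Π(2lᵢ+1) = 9×11×11 = 1089
triangle coeff Δ(4,5,5) = 1/3153150
Σ_t [0,4]: t=0:+1/69120 t=1:−1/1728 t=2:+1/576 t=3:−1/1728 t=4:+1/69120 = 7/11520
(3j)²=2/143 [(4 5 5; 0 0 0)], sign=-1
Σ_t [4,4]: t=4:+1/69120 = 1/69120
(3j)²=2/143 [(4 5 5; -4 4 0)], sign=-1
⇒ 4πI² = 36/169
I = (+1)√(36/169/(4π)) = 0.13019760

0.130198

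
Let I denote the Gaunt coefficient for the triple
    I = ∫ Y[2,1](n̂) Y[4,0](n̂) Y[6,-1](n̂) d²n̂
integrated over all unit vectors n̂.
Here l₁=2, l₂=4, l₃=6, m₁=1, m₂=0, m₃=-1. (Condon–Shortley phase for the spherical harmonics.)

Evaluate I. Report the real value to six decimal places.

-0.210395

Rules hold: Σm=0, L=12 even, 2≤6≤6.
N = 5·9·13 = 585
Δ = 0!·4!·8!/13! = 1/6435
Racah Σ t=0..0: t=0:+1/2304 = 1/2304
⇒ 3j(2 4 6; 0 0 0)² = 5/143, sgn +1
Racah Σ t=0..0: t=0:+1/3456 = 1/3456
⇒ 3j(2 4 6; 1 0 -1)² = 35/1287, sgn -1
4πI² = N·(3j₀)²·(3jₘ)² = 875/1573
I = -1·√(0.556262/4π) = -0.21039467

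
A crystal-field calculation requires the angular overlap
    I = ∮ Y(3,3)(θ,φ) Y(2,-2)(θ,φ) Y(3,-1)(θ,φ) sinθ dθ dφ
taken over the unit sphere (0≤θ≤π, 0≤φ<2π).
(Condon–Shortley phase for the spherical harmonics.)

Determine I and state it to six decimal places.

0.132981

m-sum 0 ✓  L=8 even ✓  1≤3≤5 ✓
Π(2lᵢ+1) = 7×5×7 = 245
triangle coeff Δ(3,2,3) = 1/3780
Σ_t [0,2]: t=0:+1/24 t=1:−1/4 t=2:+1/24 = -1/6
(3j)²=4/105 [(3 2 3; 0 0 0)], sign=+1
Σ_t [0,0]: t=0:+1/96 = 1/96
(3j)²=1/42 [(3 2 3; 3 -2 -1)], sign=+1
⇒ 4πI² = 2/9
I = (+1)√(2/9/(4π)) = 0.13298076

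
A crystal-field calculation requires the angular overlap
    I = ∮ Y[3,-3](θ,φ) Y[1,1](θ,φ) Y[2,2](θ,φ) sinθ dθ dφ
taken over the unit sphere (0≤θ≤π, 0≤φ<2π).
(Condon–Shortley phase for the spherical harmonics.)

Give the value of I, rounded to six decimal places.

Checks pass: Σm=0; 6 even; l₃=2∈[2,4].
(2·3+1)(2·1+1)(2·2+1) = 105
Δ: 2! 4! 0! / 7! → 1/105
sum: t=1:−1/4 = -1/4
3j²(3 1 2; 0 0 0) = Δ·Π!·Σ² = 3/35  (sign -1)
sum: t=2:+1/48 = 1/48
3j²(3 1 2; -3 1 2) = Δ·Π!·Σ² = 1/7  (sign +1)
combine: 4πI² = 105·3/35·1/7 = 9/7
take √, sign -1: I = -0.31986543

-0.319865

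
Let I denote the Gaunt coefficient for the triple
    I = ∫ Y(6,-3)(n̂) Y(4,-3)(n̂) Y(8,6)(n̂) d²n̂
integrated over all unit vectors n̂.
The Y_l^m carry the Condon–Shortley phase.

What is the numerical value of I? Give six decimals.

m-sum 0 ✓  L=18 even ✓  2≤8≤10 ✓
Π(2lᵢ+1) = 13×9×17 = 1989
triangle coeff Δ(6,4,8) = 1/23279256
Σ_t [0,2]: t=0:+1/1658880 t=1:−1/518400 t=2:+1/1658880 = -1/1382400
(3j)²=504/46189 [(6 4 8; 0 0 0)], sign=-1
Σ_t [0,1]: t=0:+1/87091200 t=1:−1/58060800 = -1/174182400
(3j)²=7/2584 [(6 4 8; -3 -3 6)], sign=-1
⇒ 4πI² = 3969/67507
I = (+1)√(3969/67507/(4π)) = 0.06840081

0.068401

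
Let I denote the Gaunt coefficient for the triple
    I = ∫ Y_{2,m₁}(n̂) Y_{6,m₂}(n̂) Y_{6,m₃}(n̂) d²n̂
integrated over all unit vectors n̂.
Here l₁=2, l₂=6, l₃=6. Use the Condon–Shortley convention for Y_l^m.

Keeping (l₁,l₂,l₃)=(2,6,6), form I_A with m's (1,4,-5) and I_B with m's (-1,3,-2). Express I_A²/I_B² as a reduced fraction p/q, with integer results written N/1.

99/50

l's match ⇒ only the (l;m) 3-j factors differ between A and B.
A: triangle coeff Δ(2,6,6) = 1/90090; Σ_t [0,1]: t=0:+1/7257600 t=1:−1/725760 = -1/806400; (3j)²=27/910 [(2 6 6; 1 4 -5)], sign=+1
B: triangle coeff Δ(2,6,6) = 1/90090; Σ_t [1,2]: t=1:−1/161280 t=2:+1/60480 = 1/96768; (3j)²=15/1001 [(2 6 6; -1 3 -2)], sign=+1
I_A²/I_B² = (27/910)/(15/1001) = 99/50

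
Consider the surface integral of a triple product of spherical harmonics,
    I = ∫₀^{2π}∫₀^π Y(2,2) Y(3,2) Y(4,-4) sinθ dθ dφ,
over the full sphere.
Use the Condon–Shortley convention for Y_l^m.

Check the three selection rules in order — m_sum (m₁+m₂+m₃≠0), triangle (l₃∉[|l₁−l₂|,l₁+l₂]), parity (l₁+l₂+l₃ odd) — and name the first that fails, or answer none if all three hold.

azimuthal sum: 2 + 2 − 4 = 0  ✓
1 ≤ 4 ≤ 5 (triangle on l)  ✓
L = 2 + 3 + 4 = 9 (odd)  ✗

parity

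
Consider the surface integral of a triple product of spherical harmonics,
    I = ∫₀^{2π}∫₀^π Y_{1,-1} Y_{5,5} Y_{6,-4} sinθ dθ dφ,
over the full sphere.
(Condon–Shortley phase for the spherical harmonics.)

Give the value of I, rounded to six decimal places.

m-sum 0 ✓  L=12 even ✓  4≤6≤6 ✓
Π(2lᵢ+1) = 3×11×13 = 429
triangle coeff Δ(1,5,6) = 1/858
Σ_t [0,0]: t=0:+1/14400 = 1/14400
(3j)²=6/143 [(1 5 6; 0 0 0)], sign=+1
Σ_t [0,0]: t=0:+1/7257600 = 1/7257600
(3j)²=1/858 [(1 5 6; -1 5 -4)], sign=+1
⇒ 4πI² = 3/143
I = (+1)√(3/143/(4π)) = 0.04085899

0.040859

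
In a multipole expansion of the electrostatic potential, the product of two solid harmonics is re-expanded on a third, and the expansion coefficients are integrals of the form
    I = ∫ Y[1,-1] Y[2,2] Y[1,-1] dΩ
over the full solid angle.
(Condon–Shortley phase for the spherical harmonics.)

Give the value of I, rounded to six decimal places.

Rules hold: Σm=0, L=4 even, 1≤1≤3.
N = 3·5·3 = 45
Δ = 2!·0!·2!/5! = 1/30
Racah Σ t=1..1: t=1:−1/1 = -1/1
⇒ 3j(1 2 1; 0 0 0)² = 2/15, sgn +1
Racah Σ t=2..2: t=2:+1/4 = 1/4
⇒ 3j(1 2 1; -1 2 -1)² = 1/5, sgn +1
4πI² = N·(3j₀)²·(3jₘ)² = 6/5
I = +1·√(1.2/4π) = 0.30901936

0.309019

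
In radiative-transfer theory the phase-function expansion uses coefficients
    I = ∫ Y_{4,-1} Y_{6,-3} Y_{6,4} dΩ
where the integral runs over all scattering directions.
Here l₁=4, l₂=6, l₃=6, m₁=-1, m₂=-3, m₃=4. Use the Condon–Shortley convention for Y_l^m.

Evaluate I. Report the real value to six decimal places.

0.077598

Checks pass: Σm=0; 16 even; l₃=6∈[2,10].
(2·4+1)(2·6+1)(2·6+1) = 1521
Δ: 4! 4! 8! / 17! → 1/15315300
sum: t=0:+1/829440 t=1:−1/25920 t=2:+1/9216 t=3:−1/25920 t=4:+1/829440 = 7/207360
3j²(4 6 6; 0 0 0) = Δ·Π!·Σ² = 28/2431  (sign +1)
sum: t=1:−1/207360 t=2:+1/120960 t=3:−1/967680 = 1/414720
3j²(4 6 6; -1 -3 4) = Δ·Π!·Σ² = 21/4862  (sign +1)
combine: 4πI² = 1521·28/2431·21/4862 = 2646/34969
take √, sign +1: I = 0.07759762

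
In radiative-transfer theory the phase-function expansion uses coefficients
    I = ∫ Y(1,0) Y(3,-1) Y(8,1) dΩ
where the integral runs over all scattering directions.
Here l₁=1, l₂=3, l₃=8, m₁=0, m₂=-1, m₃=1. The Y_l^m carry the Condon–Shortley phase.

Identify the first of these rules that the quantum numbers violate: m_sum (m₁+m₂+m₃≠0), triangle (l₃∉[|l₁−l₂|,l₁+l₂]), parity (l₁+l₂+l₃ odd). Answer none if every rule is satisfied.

azimuthal sum: 0 − 1 + 1 = 0  ✓
2 ≤ 8 ≤ 4 (triangle on l)  ✗
L = 1 + 3 + 8 = 12 (even)

triangle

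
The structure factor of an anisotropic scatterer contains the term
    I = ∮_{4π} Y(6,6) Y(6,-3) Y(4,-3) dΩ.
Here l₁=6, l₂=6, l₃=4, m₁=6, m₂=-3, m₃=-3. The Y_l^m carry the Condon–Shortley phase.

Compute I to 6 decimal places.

m-sum 0 ✓  L=16 even ✓  0≤4≤12 ✓
Π(2lᵢ+1) = 13×13×9 = 1521
triangle coeff Δ(6,6,4) = 1/15315300
Σ_t [2,6]: t=2:+1/829440 t=3:−1/25920 t=4:+1/9216 t=5:−1/25920 t=6:+1/829440 = 7/207360
(3j)²=28/2431 [(6 6 4; 0 0 0)], sign=+1
Σ_t [0,0]: t=0:+1/5806080 = 1/5806080
(3j)²=9/884 [(6 6 4; 6 -3 -3)], sign=-1
⇒ 4πI² = 567/3179
I = (-1)√(567/3179/(4π)) = -0.11913554

-0.119136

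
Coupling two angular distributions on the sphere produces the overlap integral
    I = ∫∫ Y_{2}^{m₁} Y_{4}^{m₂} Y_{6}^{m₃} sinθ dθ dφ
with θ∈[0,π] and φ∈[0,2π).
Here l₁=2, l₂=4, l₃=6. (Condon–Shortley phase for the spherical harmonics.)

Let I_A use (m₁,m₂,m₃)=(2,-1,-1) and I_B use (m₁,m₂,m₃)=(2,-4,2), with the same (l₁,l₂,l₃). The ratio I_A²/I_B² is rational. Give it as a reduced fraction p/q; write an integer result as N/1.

35/1

Shared (l₁,l₂,l₃)=(2,4,6): N and (l;000)² cancel in I_A²/I_B².
A: Δ = 0!·4!·8!/13! = 1/6435; Racah Σ t=0..0: t=0:+1/17280 = 1/17280; ⇒ 3j(2 4 6; 2 -1 -1)² = 7/1287, sgn -1
B: Δ = 0!·4!·8!/13! = 1/6435; Racah Σ t=0..0: t=0:+1/967680 = 1/967680; ⇒ 3j(2 4 6; 2 -4 2)² = 1/6435, sgn +1
I_A²/I_B² = (7/1287)/(1/6435) = 35/1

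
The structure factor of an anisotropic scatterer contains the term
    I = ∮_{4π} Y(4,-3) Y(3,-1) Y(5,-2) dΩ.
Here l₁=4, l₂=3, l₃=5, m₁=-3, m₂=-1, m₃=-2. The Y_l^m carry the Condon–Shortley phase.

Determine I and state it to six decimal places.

Σmᵢ = -6 ≠ 0, so the φ-integral vanishes; I = 0

0.000000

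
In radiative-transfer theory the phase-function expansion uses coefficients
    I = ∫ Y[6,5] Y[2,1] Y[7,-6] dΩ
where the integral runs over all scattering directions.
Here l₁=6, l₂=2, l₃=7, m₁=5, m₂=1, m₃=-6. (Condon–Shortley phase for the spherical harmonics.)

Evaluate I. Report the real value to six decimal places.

0.000000

l₁+l₂+l₃=15 is odd: 3j(l;000)=0 ⇒ I=0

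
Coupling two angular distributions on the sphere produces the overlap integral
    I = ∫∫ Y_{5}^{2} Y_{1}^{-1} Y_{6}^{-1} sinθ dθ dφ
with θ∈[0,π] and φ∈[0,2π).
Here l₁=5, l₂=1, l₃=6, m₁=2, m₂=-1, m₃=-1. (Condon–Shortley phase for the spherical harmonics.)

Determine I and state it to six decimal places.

Checks pass: Σm=0; 12 even; l₃=6∈[4,6].
(2·5+1)(2·1+1)(2·6+1) = 429
Δ: 0! 10! 2! / 13! → 1/858
sum: t=0:+1/14400 = 1/14400
3j²(5 1 6; 0 0 0) = Δ·Π!·Σ² = 6/143  (sign +1)
sum: t=0:+1/60480 = 1/60480
3j²(5 1 6; 2 -1 -1) = Δ·Π!·Σ² = 5/429  (sign -1)
combine: 4πI² = 429·6/143·5/429 = 30/143
take √, sign -1: I = -0.12920749

-0.129207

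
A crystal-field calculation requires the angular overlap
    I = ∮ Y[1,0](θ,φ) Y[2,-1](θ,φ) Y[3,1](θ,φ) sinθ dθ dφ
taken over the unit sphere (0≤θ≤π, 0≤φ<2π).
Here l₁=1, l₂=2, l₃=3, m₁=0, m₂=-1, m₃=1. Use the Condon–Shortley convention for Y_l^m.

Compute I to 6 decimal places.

Rules hold: Σm=0, L=6 even, 1≤3≤3.
N = 3·5·7 = 105
Δ = 0!·2!·4!/7! = 1/105
Racah Σ t=0..0: t=0:+1/4 = 1/4
⇒ 3j(1 2 3; 0 0 0)² = 3/35, sgn -1
Racah Σ t=0..0: t=0:+1/6 = 1/6
⇒ 3j(1 2 3; 0 -1 1)² = 8/105, sgn +1
4πI² = N·(3j₀)²·(3jₘ)² = 24/35
I = -1·√(0.685714/4π) = -0.23359668

-0.233597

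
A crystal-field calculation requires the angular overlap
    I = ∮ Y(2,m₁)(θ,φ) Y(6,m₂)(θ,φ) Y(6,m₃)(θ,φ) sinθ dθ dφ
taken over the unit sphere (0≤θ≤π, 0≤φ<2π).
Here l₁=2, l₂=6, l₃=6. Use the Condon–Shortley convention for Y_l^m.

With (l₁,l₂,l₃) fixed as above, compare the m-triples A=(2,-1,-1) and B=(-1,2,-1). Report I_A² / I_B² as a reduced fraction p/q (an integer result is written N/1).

Shared (l₁,l₂,l₃)=(2,6,6): N and (l;000)² cancel in I_A²/I_B².
A: Δ = 2!·2!·10!/15! = 1/90090; Racah Σ t=0..0: t=0:+1/57600 = 1/57600; ⇒ 3j(2 6 6; 2 -1 -1)² = 21/715, sgn -1
B: Δ = 2!·2!·10!/15! = 1/90090; Racah Σ t=1..2: t=1:−1/60480 t=2:+1/34560 = 1/80640; ⇒ 3j(2 6 6; -1 2 -1)² = 6/1001, sgn -1
I_A²/I_B² = (21/715)/(6/1001) = 49/10

49/10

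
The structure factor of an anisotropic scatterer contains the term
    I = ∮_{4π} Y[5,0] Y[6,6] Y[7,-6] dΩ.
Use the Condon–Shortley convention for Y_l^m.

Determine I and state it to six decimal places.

0.168277

m-sum 0 ✓  L=18 even ✓  1≤7≤11 ✓
Π(2lᵢ+1) = 11×13×15 = 2145
triangle coeff Δ(5,6,7) = 1/174594420
Σ_t [0,4]: t=0:+1/4147200 t=1:−1/207360 t=2:+1/82944 t=3:−1/207360 t=4:+1/4147200 = 1/345600
(3j)²=420/46189 [(5 6 7; 0 0 0)], sign=-1
Σ_t [4,4]: t=4:+1/116121600 = 1/116121600
(3j)²=165/9044 [(5 6 7; 0 6 -6)], sign=-1
⇒ 4πI² = 37125/104329
I = (+1)√(37125/104329/(4π)) = 0.16827739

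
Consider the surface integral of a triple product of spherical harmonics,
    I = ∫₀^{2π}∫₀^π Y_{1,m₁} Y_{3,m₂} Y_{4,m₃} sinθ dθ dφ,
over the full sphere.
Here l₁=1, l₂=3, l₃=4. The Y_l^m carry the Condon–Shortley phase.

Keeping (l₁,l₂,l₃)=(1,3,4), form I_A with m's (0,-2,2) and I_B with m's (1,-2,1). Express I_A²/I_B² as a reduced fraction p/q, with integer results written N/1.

4/1

l's match ⇒ only the (l;m) 3-j factors differ between A and B.
A: triangle coeff Δ(1,3,4) = 1/252; Σ_t [0,0]: t=0:+1/120 = 1/120; (3j)²=1/21 [(1 3 4; 0 -2 2)], sign=+1
B: triangle coeff Δ(1,3,4) = 1/252; Σ_t [0,0]: t=0:+1/240 = 1/240; (3j)²=1/84 [(1 3 4; 1 -2 1)], sign=-1
I_A²/I_B² = (1/21)/(1/84) = 4/1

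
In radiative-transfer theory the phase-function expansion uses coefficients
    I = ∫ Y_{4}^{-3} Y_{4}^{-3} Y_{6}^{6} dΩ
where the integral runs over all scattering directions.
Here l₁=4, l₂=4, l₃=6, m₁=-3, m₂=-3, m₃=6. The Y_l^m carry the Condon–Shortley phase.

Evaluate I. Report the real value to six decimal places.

0.216205

m-sum 0 ✓  L=14 even ✓  0≤6≤8 ✓
Π(2lᵢ+1) = 9×9×13 = 1053
triangle coeff Δ(4,4,6) = 1/1261260
Σ_t [0,2]: t=0:+1/4608 t=1:−1/1296 t=2:+1/4608 = -7/20736
(3j)²=20/1287 [(4 4 6; 0 0 0)], sign=-1
Σ_t [1,1]: t=1:−1/518400 = -1/518400
(3j)²=7/195 [(4 4 6; -3 -3 6)], sign=-1
⇒ 4πI² = 84/143
I = (+1)√(84/143/(4π)) = 0.21620548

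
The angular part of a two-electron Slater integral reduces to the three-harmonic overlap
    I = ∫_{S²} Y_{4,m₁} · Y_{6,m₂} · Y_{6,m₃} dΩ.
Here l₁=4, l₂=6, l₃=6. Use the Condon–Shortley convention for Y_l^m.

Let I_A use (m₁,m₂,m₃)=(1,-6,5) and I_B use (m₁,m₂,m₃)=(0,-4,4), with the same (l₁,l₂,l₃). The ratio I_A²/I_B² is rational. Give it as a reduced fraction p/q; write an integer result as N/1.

l's match ⇒ only the (l;m) 3-j factors differ between A and B.
A: triangle coeff Δ(4,6,6) = 1/15315300; Σ_t [0,0]: t=0:+1/5806080 = 1/5806080; (3j)²=165/6188 [(4 6 6; 1 -6 5)], sign=-1
B: triangle coeff Δ(4,6,6) = 1/15315300; Σ_t [0,2]: t=0:+1/829440 t=1:−1/181440 t=2:+1/645120 = -1/362880; (3j)²=256/17017 [(4 6 6; 0 -4 4)], sign=-1
I_A²/I_B² = (165/6188)/(256/17017) = 1815/1024

1815/1024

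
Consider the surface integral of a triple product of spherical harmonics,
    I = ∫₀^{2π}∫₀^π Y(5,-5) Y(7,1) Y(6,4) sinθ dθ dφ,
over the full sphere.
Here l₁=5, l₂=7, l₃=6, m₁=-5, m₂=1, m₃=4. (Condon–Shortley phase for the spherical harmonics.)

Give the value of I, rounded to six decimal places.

-0.104772

Rules hold: Σm=0, L=18 even, 2≤6≤12.
N = 11·15·13 = 2145
Δ = 6!·4!·8!/19! = 1/174594420
Racah Σ t=1..5: t=1:−1/4147200 t=2:+1/207360 t=3:−1/82944 t=4:+1/207360 t=5:−1/4147200 = -1/345600
⇒ 3j(5 7 6; 0 0 0)² = 420/46189, sgn -1
Racah Σ t=6..6: t=6:+1/24883200 = 1/24883200
⇒ 3j(5 7 6; -5 1 4)² = 980/138567, sgn +1
4πI² = N·(3j₀)²·(3jₘ)² = 2058000/14919047
I = -1·√(0.137944/4π) = -0.10477248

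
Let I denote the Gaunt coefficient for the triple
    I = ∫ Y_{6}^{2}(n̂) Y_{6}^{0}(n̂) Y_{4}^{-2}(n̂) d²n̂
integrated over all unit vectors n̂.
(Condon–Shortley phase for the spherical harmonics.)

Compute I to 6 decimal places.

-0.107540

Checks pass: Σm=0; 16 even; l₃=4∈[0,12].
(2·6+1)(2·6+1)(2·4+1) = 1521
Δ: 8! 4! 4! / 17! → 1/15315300
sum: t=2:+1/829440 t=3:−1/25920 t=4:+1/9216 t=5:−1/25920 t=6:+1/829440 = 7/207360
3j²(6 6 4; 0 0 0) = Δ·Π!·Σ² = 28/2431  (sign +1)
sum: t=2:+1/138240 t=3:−1/25920 t=4:+1/55296 = -11/829440
3j²(6 6 4; 2 0 -2) = Δ·Π!·Σ² = 11/1326  (sign -1)
combine: 4πI² = 1521·28/2431·11/1326 = 42/289
take √, sign -1: I = -0.10754019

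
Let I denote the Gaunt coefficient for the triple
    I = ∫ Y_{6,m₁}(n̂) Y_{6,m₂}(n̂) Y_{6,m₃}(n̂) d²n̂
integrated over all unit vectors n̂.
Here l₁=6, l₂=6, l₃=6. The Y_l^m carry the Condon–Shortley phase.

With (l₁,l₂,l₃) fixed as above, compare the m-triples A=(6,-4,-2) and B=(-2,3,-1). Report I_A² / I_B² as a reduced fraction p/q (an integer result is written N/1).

Shared (l₁,l₂,l₃)=(6,6,6): N and (l;000)² cancel in I_A²/I_B².
A: Δ = 6!·6!·6!/19! = 1/325909584; Racah Σ t=0..0: t=0:+1/24883200 = 1/24883200; ⇒ 3j(6 6 6; 6 -4 -2)² = 70/4199, sgn +1
B: Δ = 6!·6!·6!/19! = 1/325909584; Racah Σ t=3..6: t=3:−1/3110400 t=4:+1/276480 t=5:−1/207360 t=6:+1/1244160 = -1/1382400; ⇒ 3j(6 6 6; -2 3 -1)² = 189/92378, sgn +1
I_A²/I_B² = (70/4199)/(189/92378) = 220/27

220/27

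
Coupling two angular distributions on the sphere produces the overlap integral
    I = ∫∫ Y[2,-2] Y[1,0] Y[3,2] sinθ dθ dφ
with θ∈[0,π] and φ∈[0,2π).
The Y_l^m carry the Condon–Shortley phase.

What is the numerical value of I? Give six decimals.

0.184674

m-sum 0 ✓  L=6 even ✓  1≤3≤3 ✓
Π(2lᵢ+1) = 5×3×7 = 105
triangle coeff Δ(2,1,3) = 1/105
Σ_t [0,0]: t=0:+1/4 = 1/4
(3j)²=3/35 [(2 1 3; 0 0 0)], sign=-1
Σ_t [0,0]: t=0:+1/24 = 1/24
(3j)²=1/21 [(2 1 3; -2 0 2)], sign=-1
⇒ 4πI² = 3/7
I = (+1)√(3/7/(4π)) = 0.18467439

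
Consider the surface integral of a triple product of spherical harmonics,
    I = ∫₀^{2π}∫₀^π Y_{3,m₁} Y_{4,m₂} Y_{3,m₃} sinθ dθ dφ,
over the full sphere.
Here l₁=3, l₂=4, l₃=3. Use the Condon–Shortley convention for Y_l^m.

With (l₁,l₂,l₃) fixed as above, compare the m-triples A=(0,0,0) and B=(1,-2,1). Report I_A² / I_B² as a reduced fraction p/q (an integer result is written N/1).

Same 3,4,3: normalisation and zero-m 3j drop out of the ratio.
A: Δ: 4! 2! 4! / 11! → 1/34650; sum: t=1:−1/72 t=2:+1/16 t=3:−1/72 = 5/144; 3j²(3 4 3; 0 0 0) = Δ·Π!·Σ² = 2/77  (sign -1)
B: Δ: 4! 2! 4! / 11! → 1/34650; sum: t=0:+1/192 t=1:−1/36 t=2:+1/192 = -5/288; 3j²(3 4 3; 1 -2 1) = Δ·Π!·Σ² = 20/693  (sign -1)
I_A²/I_B² = (2/77)/(20/693) = 9/10

9/10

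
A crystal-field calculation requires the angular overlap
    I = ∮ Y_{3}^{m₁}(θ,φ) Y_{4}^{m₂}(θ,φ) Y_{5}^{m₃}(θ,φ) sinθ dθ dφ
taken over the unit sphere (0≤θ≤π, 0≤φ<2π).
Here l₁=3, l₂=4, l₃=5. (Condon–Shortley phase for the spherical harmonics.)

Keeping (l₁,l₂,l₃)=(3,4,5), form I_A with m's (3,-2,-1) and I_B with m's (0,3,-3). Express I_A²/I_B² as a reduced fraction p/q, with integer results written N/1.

l's match ⇒ only the (l;m) 3-j factors differ between A and B.
A: triangle coeff Δ(3,4,5) = 1/180180; Σ_t [0,0]: t=0:+1/2304 = 1/2304; (3j)²=75/4004 [(3 4 5; 3 -2 -1)], sign=+1
B: triangle coeff Δ(3,4,5) = 1/180180; Σ_t [1,2]: t=1:−1/2880 t=2:+1/1440 = 1/2880; (3j)²=7/715 [(3 4 5; 0 3 -3)], sign=+1
I_A²/I_B² = (75/4004)/(7/715) = 375/196

375/196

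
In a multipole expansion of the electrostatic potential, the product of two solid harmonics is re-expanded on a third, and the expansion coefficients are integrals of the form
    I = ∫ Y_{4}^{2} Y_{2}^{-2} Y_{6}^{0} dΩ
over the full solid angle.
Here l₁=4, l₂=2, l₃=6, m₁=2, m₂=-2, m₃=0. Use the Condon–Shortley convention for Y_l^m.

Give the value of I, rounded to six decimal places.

m-sum 0 ✓  L=12 even ✓  2≤6≤6 ✓
Π(2lᵢ+1) = 9×5×13 = 585
triangle coeff Δ(4,2,6) = 1/6435
Σ_t [0,0]: t=0:+1/2304 = 1/2304
(3j)²=5/143 [(4 2 6; 0 0 0)], sign=+1
Σ_t [0,0]: t=0:+1/34560 = 1/34560
(3j)²=1/429 [(4 2 6; 2 -2 0)], sign=+1
⇒ 4πI² = 75/1573
I = (+1)√(75/1573/(4π)) = 0.06159725

0.061597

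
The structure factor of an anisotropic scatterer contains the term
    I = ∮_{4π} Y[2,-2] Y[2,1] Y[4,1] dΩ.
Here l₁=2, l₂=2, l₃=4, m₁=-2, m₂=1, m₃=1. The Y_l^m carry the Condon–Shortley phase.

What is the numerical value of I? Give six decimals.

-0.090112

m-sum 0 ✓  L=8 even ✓  0≤4≤4 ✓
Π(2lᵢ+1) = 5×5×9 = 225
triangle coeff Δ(2,2,4) = 1/630
Σ_t [0,0]: t=0:+1/16 = 1/16
(3j)²=2/35 [(2 2 4; 0 0 0)], sign=+1
Σ_t [0,0]: t=0:+1/144 = 1/144
(3j)²=1/126 [(2 2 4; -2 1 1)], sign=-1
⇒ 4πI² = 5/49
I = (-1)√(5/49/(4π)) = -0.09011188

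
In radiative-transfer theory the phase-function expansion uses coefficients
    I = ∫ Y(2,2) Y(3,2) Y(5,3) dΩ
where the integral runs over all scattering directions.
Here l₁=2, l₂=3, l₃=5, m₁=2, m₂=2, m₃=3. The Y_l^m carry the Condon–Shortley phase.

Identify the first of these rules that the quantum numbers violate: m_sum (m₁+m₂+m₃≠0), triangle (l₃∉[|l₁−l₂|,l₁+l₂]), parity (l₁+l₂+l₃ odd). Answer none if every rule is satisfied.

azimuthal sum: 2 + 2 + 3 = 7  ✗
1 ≤ 5 ≤ 5 (triangle on l)
L = 2 + 3 + 5 = 10 (even)

m_sum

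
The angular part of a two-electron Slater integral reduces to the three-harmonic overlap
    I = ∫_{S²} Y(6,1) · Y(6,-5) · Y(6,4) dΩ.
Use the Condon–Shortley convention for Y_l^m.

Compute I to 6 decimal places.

0.130527

m-sum 0 ✓  L=18 even ✓  0≤6≤12 ✓
Π(2lᵢ+1) = 13×13×13 = 2197
triangle coeff Δ(6,6,6) = 1/325909584
Σ_t [0,6]: t=0:+1/373248000 t=1:−1/1728000 t=2:+1/110592 t=3:−1/46656 t=4:+1/110592 t=5:−1/1728000 t=6:+1/373248000 = -7/1555200
(3j)²=400/46189 [(6 6 6; 0 0 0)], sign=-1
Σ_t [0,1]: t=0:+1/10368000 t=1:−1/4147200 = -1/6912000
(3j)²=189/16796 [(6 6 6; 1 -5 4)], sign=-1
⇒ 4πI² = 245700/1147619
I = (+1)√(245700/1147619/(4π)) = 0.13052653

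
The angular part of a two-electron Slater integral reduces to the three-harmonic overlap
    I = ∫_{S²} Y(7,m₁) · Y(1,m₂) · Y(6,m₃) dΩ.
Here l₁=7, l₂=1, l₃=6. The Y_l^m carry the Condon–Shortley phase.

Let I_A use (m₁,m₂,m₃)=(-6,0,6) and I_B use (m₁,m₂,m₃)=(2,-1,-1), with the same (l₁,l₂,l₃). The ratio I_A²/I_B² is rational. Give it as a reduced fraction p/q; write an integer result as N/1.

13/36

Same 7,1,6: normalisation and zero-m 3j drop out of the ratio.
A: Δ: 2! 12! 0! / 15! → 1/1365; sum: t=1:−1/479001600 = -1/479001600; 3j²(7 1 6; -6 0 6) = Δ·Π!·Σ² = 1/105  (sign -1)
B: Δ: 2! 12! 0! / 15! → 1/1365; sum: t=0:+1/1209600 = 1/1209600; 3j²(7 1 6; 2 -1 -1) = Δ·Π!·Σ² = 12/455  (sign -1)
I_A²/I_B² = (1/105)/(12/455) = 13/36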